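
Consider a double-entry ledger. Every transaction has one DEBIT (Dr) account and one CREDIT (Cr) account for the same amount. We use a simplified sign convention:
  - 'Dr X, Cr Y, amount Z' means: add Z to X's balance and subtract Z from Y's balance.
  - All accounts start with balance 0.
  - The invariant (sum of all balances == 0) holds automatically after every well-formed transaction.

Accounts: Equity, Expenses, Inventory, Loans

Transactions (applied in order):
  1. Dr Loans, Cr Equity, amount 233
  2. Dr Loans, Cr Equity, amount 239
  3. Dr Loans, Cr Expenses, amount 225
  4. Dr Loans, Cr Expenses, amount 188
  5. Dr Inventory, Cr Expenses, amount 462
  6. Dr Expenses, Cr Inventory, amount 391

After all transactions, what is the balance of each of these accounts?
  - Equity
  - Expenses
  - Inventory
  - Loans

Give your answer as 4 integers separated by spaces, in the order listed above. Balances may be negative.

Answer: -472 -484 71 885

Derivation:
After txn 1 (Dr Loans, Cr Equity, amount 233): Equity=-233 Loans=233
After txn 2 (Dr Loans, Cr Equity, amount 239): Equity=-472 Loans=472
After txn 3 (Dr Loans, Cr Expenses, amount 225): Equity=-472 Expenses=-225 Loans=697
After txn 4 (Dr Loans, Cr Expenses, amount 188): Equity=-472 Expenses=-413 Loans=885
After txn 5 (Dr Inventory, Cr Expenses, amount 462): Equity=-472 Expenses=-875 Inventory=462 Loans=885
After txn 6 (Dr Expenses, Cr Inventory, amount 391): Equity=-472 Expenses=-484 Inventory=71 Loans=885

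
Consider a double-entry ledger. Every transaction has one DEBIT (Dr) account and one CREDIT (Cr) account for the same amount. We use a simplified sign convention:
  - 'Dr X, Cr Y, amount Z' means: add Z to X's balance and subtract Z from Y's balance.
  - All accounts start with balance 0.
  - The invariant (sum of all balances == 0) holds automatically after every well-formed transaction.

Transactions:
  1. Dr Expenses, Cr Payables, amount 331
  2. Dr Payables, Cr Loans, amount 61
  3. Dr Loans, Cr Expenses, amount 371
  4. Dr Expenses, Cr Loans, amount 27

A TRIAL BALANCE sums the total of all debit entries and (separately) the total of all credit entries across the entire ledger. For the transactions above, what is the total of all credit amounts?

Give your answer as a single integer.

Answer: 790

Derivation:
Txn 1: credit+=331
Txn 2: credit+=61
Txn 3: credit+=371
Txn 4: credit+=27
Total credits = 790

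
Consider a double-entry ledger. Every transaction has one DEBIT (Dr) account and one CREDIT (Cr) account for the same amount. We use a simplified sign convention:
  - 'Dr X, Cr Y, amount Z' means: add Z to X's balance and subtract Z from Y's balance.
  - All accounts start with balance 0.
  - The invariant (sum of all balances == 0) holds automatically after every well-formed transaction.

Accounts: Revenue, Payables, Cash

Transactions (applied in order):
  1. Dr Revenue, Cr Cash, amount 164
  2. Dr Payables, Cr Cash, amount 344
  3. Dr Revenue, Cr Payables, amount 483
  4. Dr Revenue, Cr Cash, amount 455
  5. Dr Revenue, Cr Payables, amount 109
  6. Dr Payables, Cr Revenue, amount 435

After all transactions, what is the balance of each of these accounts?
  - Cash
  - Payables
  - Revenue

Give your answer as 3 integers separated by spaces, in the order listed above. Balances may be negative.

Answer: -963 187 776

Derivation:
After txn 1 (Dr Revenue, Cr Cash, amount 164): Cash=-164 Revenue=164
After txn 2 (Dr Payables, Cr Cash, amount 344): Cash=-508 Payables=344 Revenue=164
After txn 3 (Dr Revenue, Cr Payables, amount 483): Cash=-508 Payables=-139 Revenue=647
After txn 4 (Dr Revenue, Cr Cash, amount 455): Cash=-963 Payables=-139 Revenue=1102
After txn 5 (Dr Revenue, Cr Payables, amount 109): Cash=-963 Payables=-248 Revenue=1211
After txn 6 (Dr Payables, Cr Revenue, amount 435): Cash=-963 Payables=187 Revenue=776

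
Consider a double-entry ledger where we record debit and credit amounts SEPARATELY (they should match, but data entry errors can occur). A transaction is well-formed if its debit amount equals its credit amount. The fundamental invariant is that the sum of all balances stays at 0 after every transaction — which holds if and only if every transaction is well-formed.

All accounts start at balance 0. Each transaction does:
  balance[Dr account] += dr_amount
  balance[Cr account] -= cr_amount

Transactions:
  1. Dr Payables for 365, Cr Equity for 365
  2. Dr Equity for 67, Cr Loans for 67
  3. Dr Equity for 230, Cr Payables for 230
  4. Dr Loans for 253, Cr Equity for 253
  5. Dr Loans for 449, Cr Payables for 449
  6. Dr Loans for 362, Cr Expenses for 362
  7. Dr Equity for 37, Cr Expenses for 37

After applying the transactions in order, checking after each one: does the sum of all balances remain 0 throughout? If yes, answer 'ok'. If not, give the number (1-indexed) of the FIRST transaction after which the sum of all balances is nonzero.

Answer: ok

Derivation:
After txn 1: dr=365 cr=365 sum_balances=0
After txn 2: dr=67 cr=67 sum_balances=0
After txn 3: dr=230 cr=230 sum_balances=0
After txn 4: dr=253 cr=253 sum_balances=0
After txn 5: dr=449 cr=449 sum_balances=0
After txn 6: dr=362 cr=362 sum_balances=0
After txn 7: dr=37 cr=37 sum_balances=0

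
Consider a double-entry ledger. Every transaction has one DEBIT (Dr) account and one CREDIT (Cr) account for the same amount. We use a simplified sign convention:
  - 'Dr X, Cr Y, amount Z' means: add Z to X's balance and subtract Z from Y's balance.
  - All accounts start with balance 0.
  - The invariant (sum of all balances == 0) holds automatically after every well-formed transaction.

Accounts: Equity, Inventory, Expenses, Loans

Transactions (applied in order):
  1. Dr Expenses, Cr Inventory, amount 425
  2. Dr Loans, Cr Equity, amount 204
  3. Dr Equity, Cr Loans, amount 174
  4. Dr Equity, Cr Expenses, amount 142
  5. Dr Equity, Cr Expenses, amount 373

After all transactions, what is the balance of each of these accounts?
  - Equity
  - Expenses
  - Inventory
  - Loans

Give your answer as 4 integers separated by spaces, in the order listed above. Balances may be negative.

Answer: 485 -90 -425 30

Derivation:
After txn 1 (Dr Expenses, Cr Inventory, amount 425): Expenses=425 Inventory=-425
After txn 2 (Dr Loans, Cr Equity, amount 204): Equity=-204 Expenses=425 Inventory=-425 Loans=204
After txn 3 (Dr Equity, Cr Loans, amount 174): Equity=-30 Expenses=425 Inventory=-425 Loans=30
After txn 4 (Dr Equity, Cr Expenses, amount 142): Equity=112 Expenses=283 Inventory=-425 Loans=30
After txn 5 (Dr Equity, Cr Expenses, amount 373): Equity=485 Expenses=-90 Inventory=-425 Loans=30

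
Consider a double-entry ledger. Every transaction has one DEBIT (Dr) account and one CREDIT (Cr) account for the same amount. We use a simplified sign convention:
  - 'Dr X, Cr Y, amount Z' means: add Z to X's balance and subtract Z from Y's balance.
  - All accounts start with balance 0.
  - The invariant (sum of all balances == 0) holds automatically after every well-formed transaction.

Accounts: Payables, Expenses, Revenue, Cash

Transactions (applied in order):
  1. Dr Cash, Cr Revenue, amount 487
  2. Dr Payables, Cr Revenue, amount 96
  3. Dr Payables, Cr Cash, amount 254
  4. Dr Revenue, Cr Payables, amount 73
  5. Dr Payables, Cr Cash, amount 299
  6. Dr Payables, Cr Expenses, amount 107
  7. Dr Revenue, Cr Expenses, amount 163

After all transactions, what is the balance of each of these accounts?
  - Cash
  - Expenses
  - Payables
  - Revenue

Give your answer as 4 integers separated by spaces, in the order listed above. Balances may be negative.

Answer: -66 -270 683 -347

Derivation:
After txn 1 (Dr Cash, Cr Revenue, amount 487): Cash=487 Revenue=-487
After txn 2 (Dr Payables, Cr Revenue, amount 96): Cash=487 Payables=96 Revenue=-583
After txn 3 (Dr Payables, Cr Cash, amount 254): Cash=233 Payables=350 Revenue=-583
After txn 4 (Dr Revenue, Cr Payables, amount 73): Cash=233 Payables=277 Revenue=-510
After txn 5 (Dr Payables, Cr Cash, amount 299): Cash=-66 Payables=576 Revenue=-510
After txn 6 (Dr Payables, Cr Expenses, amount 107): Cash=-66 Expenses=-107 Payables=683 Revenue=-510
After txn 7 (Dr Revenue, Cr Expenses, amount 163): Cash=-66 Expenses=-270 Payables=683 Revenue=-347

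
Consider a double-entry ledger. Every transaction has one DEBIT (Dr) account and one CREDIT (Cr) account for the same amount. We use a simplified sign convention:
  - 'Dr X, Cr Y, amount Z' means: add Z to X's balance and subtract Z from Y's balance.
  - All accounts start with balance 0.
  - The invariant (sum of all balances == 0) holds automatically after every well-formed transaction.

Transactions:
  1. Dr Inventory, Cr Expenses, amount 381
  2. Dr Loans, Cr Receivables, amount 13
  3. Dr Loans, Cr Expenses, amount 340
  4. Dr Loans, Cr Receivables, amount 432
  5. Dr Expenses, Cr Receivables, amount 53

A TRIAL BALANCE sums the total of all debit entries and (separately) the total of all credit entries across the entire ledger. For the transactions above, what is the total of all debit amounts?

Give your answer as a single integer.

Answer: 1219

Derivation:
Txn 1: debit+=381
Txn 2: debit+=13
Txn 3: debit+=340
Txn 4: debit+=432
Txn 5: debit+=53
Total debits = 1219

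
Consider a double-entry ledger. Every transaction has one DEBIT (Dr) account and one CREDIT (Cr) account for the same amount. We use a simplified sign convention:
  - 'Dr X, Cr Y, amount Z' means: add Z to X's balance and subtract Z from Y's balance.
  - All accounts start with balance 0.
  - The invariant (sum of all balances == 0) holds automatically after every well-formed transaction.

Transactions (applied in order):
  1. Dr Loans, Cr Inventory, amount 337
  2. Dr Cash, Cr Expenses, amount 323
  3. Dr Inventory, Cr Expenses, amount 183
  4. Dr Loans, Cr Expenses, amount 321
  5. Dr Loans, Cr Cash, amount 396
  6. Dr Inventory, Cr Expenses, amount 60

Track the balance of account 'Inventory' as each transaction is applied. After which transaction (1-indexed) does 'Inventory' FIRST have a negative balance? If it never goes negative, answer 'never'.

After txn 1: Inventory=-337

Answer: 1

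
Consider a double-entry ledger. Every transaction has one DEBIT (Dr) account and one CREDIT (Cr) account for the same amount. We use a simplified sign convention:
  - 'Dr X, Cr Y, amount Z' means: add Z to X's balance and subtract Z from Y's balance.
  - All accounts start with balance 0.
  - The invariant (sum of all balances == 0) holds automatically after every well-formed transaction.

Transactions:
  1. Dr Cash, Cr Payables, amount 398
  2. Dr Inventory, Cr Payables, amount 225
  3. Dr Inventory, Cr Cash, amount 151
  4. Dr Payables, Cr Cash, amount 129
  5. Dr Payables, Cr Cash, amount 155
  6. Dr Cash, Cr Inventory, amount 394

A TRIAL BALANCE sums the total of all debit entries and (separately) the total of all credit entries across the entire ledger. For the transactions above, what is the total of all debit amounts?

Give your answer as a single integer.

Answer: 1452

Derivation:
Txn 1: debit+=398
Txn 2: debit+=225
Txn 3: debit+=151
Txn 4: debit+=129
Txn 5: debit+=155
Txn 6: debit+=394
Total debits = 1452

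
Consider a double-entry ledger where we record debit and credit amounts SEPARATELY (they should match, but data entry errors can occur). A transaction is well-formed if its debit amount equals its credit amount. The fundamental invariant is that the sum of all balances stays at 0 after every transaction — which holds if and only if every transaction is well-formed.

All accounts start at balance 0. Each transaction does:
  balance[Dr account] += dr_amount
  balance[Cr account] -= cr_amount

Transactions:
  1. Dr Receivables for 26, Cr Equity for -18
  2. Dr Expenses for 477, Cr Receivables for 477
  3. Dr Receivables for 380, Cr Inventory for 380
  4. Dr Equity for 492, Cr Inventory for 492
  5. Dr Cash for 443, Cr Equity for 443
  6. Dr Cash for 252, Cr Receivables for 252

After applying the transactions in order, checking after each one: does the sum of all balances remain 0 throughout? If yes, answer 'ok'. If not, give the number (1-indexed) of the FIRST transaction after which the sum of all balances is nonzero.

After txn 1: dr=26 cr=-18 sum_balances=44
After txn 2: dr=477 cr=477 sum_balances=44
After txn 3: dr=380 cr=380 sum_balances=44
After txn 4: dr=492 cr=492 sum_balances=44
After txn 5: dr=443 cr=443 sum_balances=44
After txn 6: dr=252 cr=252 sum_balances=44

Answer: 1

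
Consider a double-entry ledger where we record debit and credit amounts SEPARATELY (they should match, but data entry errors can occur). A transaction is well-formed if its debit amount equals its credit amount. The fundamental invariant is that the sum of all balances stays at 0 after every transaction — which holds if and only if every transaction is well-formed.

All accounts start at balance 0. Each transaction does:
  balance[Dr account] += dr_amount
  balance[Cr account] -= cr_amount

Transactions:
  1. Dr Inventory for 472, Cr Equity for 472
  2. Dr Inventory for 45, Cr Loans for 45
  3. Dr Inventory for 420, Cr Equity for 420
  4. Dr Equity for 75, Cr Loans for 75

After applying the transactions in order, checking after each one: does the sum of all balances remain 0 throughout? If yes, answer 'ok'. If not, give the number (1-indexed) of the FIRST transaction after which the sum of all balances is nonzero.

Answer: ok

Derivation:
After txn 1: dr=472 cr=472 sum_balances=0
After txn 2: dr=45 cr=45 sum_balances=0
After txn 3: dr=420 cr=420 sum_balances=0
After txn 4: dr=75 cr=75 sum_balances=0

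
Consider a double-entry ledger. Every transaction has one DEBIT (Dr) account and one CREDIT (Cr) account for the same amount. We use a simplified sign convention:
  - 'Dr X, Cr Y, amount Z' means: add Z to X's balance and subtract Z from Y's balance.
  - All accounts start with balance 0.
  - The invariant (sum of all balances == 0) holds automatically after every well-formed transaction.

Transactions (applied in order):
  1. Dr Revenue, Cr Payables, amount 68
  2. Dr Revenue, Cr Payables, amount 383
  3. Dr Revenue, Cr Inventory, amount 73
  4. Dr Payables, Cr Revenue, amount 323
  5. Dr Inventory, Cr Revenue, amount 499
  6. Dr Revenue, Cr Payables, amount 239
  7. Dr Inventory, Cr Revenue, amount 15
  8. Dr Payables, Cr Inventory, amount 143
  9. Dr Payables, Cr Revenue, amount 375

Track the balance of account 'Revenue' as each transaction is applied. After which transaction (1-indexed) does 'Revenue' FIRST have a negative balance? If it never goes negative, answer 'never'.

After txn 1: Revenue=68
After txn 2: Revenue=451
After txn 3: Revenue=524
After txn 4: Revenue=201
After txn 5: Revenue=-298

Answer: 5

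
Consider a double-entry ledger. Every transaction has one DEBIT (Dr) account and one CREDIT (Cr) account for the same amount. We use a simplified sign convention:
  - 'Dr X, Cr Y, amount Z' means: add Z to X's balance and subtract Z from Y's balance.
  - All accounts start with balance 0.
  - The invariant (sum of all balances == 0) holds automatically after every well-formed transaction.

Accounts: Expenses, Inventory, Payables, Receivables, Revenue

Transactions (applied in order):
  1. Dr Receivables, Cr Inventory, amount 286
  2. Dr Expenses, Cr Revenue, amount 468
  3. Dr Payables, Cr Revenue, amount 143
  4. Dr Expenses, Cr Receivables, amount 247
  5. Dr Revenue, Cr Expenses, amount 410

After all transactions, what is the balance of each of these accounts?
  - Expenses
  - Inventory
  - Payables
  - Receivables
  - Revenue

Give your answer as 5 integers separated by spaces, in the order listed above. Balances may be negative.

Answer: 305 -286 143 39 -201

Derivation:
After txn 1 (Dr Receivables, Cr Inventory, amount 286): Inventory=-286 Receivables=286
After txn 2 (Dr Expenses, Cr Revenue, amount 468): Expenses=468 Inventory=-286 Receivables=286 Revenue=-468
After txn 3 (Dr Payables, Cr Revenue, amount 143): Expenses=468 Inventory=-286 Payables=143 Receivables=286 Revenue=-611
After txn 4 (Dr Expenses, Cr Receivables, amount 247): Expenses=715 Inventory=-286 Payables=143 Receivables=39 Revenue=-611
After txn 5 (Dr Revenue, Cr Expenses, amount 410): Expenses=305 Inventory=-286 Payables=143 Receivables=39 Revenue=-201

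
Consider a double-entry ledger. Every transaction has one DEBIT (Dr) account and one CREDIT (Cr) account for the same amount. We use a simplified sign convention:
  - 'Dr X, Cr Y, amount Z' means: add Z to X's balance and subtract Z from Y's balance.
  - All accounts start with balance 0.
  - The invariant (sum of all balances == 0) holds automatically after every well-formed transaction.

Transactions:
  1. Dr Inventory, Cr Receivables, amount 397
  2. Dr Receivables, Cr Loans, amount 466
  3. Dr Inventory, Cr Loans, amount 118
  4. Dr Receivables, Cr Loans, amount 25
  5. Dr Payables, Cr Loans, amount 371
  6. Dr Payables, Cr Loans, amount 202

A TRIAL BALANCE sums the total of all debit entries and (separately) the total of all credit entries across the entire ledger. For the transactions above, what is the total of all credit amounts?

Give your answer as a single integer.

Txn 1: credit+=397
Txn 2: credit+=466
Txn 3: credit+=118
Txn 4: credit+=25
Txn 5: credit+=371
Txn 6: credit+=202
Total credits = 1579

Answer: 1579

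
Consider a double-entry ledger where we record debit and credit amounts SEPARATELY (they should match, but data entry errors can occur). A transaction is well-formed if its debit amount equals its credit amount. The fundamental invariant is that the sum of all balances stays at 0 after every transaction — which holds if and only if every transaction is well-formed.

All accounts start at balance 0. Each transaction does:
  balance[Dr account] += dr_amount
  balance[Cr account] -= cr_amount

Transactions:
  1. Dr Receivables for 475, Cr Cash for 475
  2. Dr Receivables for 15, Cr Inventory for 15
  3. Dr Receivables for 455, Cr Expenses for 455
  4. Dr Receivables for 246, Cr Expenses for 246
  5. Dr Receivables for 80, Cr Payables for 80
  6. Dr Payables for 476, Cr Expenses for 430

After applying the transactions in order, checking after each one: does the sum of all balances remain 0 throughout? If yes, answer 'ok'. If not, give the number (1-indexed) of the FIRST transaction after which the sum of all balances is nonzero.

Answer: 6

Derivation:
After txn 1: dr=475 cr=475 sum_balances=0
After txn 2: dr=15 cr=15 sum_balances=0
After txn 3: dr=455 cr=455 sum_balances=0
After txn 4: dr=246 cr=246 sum_balances=0
After txn 5: dr=80 cr=80 sum_balances=0
After txn 6: dr=476 cr=430 sum_balances=46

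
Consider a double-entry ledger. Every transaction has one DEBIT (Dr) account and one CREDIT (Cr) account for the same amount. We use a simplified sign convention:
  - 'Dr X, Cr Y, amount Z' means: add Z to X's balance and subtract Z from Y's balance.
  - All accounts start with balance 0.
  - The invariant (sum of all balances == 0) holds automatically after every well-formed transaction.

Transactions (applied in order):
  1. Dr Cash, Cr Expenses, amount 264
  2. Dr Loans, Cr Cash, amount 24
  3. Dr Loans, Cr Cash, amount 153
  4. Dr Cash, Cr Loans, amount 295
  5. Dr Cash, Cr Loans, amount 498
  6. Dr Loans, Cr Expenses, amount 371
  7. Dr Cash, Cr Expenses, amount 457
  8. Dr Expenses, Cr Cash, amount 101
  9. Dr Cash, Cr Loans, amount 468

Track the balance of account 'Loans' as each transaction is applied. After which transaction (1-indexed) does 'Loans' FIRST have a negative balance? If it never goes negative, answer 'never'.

Answer: 4

Derivation:
After txn 1: Loans=0
After txn 2: Loans=24
After txn 3: Loans=177
After txn 4: Loans=-118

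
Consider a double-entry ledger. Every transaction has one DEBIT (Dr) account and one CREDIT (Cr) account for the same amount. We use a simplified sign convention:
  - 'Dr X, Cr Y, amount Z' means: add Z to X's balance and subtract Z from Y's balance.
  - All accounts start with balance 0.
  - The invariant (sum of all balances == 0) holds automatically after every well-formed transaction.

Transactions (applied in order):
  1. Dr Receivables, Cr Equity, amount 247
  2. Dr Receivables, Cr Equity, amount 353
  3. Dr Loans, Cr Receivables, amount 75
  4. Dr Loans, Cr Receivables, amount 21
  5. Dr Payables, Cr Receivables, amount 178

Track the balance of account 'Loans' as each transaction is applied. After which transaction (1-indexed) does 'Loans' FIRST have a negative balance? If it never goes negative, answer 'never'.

After txn 1: Loans=0
After txn 2: Loans=0
After txn 3: Loans=75
After txn 4: Loans=96
After txn 5: Loans=96

Answer: never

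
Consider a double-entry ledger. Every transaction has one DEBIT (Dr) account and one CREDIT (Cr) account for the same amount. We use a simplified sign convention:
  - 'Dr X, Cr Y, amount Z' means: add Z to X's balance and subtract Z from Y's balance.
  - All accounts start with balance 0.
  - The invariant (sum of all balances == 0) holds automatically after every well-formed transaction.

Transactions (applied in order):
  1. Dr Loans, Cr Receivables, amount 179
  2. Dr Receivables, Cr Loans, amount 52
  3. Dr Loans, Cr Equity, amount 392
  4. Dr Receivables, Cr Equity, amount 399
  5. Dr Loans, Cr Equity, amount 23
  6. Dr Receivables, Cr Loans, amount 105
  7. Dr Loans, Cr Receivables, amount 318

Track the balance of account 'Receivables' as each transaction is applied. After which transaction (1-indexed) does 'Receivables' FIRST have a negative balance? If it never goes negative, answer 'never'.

Answer: 1

Derivation:
After txn 1: Receivables=-179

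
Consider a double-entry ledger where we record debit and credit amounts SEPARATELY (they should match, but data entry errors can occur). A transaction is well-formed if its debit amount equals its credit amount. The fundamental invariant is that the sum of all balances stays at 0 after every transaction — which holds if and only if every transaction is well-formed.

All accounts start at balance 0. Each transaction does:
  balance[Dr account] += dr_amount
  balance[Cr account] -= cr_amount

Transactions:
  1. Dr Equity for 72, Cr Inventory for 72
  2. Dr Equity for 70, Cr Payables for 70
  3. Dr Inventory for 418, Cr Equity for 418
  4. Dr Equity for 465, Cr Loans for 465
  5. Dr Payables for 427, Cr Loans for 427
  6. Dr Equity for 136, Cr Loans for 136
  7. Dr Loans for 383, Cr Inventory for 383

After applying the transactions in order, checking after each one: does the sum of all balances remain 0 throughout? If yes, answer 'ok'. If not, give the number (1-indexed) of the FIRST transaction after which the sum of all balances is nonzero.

Answer: ok

Derivation:
After txn 1: dr=72 cr=72 sum_balances=0
After txn 2: dr=70 cr=70 sum_balances=0
After txn 3: dr=418 cr=418 sum_balances=0
After txn 4: dr=465 cr=465 sum_balances=0
After txn 5: dr=427 cr=427 sum_balances=0
After txn 6: dr=136 cr=136 sum_balances=0
After txn 7: dr=383 cr=383 sum_balances=0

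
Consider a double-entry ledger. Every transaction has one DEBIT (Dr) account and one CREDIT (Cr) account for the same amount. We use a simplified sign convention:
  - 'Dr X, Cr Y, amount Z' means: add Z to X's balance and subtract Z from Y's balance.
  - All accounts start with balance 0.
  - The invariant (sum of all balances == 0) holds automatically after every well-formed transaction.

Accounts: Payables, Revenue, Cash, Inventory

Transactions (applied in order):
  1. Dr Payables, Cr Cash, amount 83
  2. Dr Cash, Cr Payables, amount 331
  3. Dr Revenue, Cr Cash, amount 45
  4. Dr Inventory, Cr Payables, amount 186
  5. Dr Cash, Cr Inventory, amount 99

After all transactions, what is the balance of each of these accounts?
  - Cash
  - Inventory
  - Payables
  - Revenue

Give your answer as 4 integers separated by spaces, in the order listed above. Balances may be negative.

After txn 1 (Dr Payables, Cr Cash, amount 83): Cash=-83 Payables=83
After txn 2 (Dr Cash, Cr Payables, amount 331): Cash=248 Payables=-248
After txn 3 (Dr Revenue, Cr Cash, amount 45): Cash=203 Payables=-248 Revenue=45
After txn 4 (Dr Inventory, Cr Payables, amount 186): Cash=203 Inventory=186 Payables=-434 Revenue=45
After txn 5 (Dr Cash, Cr Inventory, amount 99): Cash=302 Inventory=87 Payables=-434 Revenue=45

Answer: 302 87 -434 45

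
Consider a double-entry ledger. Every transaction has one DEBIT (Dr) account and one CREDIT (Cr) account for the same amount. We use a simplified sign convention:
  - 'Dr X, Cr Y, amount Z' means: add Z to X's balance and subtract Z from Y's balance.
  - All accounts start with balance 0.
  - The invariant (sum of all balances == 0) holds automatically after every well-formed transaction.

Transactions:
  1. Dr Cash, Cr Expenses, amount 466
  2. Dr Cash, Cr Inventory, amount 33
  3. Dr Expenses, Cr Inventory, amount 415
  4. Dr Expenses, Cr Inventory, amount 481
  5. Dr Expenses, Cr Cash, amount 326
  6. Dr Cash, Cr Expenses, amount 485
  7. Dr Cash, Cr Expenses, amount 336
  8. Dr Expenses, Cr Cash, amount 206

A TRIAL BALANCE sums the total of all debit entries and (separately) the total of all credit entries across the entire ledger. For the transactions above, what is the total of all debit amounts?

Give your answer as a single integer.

Answer: 2748

Derivation:
Txn 1: debit+=466
Txn 2: debit+=33
Txn 3: debit+=415
Txn 4: debit+=481
Txn 5: debit+=326
Txn 6: debit+=485
Txn 7: debit+=336
Txn 8: debit+=206
Total debits = 2748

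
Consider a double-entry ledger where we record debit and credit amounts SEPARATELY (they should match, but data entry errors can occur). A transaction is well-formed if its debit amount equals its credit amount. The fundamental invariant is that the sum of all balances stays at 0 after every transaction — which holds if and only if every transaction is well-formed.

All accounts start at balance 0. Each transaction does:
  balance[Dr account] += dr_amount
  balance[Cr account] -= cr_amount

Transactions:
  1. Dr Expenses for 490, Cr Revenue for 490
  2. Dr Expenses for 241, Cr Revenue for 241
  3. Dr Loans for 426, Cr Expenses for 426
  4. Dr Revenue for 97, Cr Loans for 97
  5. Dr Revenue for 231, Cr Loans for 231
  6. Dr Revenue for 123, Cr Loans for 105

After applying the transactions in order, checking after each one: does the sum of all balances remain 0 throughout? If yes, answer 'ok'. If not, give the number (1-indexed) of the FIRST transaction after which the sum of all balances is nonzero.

Answer: 6

Derivation:
After txn 1: dr=490 cr=490 sum_balances=0
After txn 2: dr=241 cr=241 sum_balances=0
After txn 3: dr=426 cr=426 sum_balances=0
After txn 4: dr=97 cr=97 sum_balances=0
After txn 5: dr=231 cr=231 sum_balances=0
After txn 6: dr=123 cr=105 sum_balances=18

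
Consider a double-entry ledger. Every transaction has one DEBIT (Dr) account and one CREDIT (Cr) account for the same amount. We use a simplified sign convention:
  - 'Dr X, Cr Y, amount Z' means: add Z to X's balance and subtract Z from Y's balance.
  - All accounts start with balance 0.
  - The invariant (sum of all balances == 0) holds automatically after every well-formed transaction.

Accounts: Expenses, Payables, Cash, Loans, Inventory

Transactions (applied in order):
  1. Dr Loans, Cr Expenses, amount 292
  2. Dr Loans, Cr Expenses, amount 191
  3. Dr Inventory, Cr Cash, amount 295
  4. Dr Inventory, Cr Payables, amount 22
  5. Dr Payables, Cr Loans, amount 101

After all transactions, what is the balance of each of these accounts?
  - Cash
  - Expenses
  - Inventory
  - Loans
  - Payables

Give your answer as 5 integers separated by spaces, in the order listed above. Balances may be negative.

Answer: -295 -483 317 382 79

Derivation:
After txn 1 (Dr Loans, Cr Expenses, amount 292): Expenses=-292 Loans=292
After txn 2 (Dr Loans, Cr Expenses, amount 191): Expenses=-483 Loans=483
After txn 3 (Dr Inventory, Cr Cash, amount 295): Cash=-295 Expenses=-483 Inventory=295 Loans=483
After txn 4 (Dr Inventory, Cr Payables, amount 22): Cash=-295 Expenses=-483 Inventory=317 Loans=483 Payables=-22
After txn 5 (Dr Payables, Cr Loans, amount 101): Cash=-295 Expenses=-483 Inventory=317 Loans=382 Payables=79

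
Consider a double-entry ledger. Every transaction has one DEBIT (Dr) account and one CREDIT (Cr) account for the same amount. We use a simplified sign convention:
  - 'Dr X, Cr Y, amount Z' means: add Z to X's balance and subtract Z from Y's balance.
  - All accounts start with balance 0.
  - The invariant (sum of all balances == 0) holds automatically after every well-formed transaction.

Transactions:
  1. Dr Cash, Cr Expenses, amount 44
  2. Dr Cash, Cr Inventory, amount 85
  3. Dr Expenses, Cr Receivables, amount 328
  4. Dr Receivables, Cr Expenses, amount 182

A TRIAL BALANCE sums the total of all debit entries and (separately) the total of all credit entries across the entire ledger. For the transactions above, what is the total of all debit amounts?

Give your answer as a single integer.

Answer: 639

Derivation:
Txn 1: debit+=44
Txn 2: debit+=85
Txn 3: debit+=328
Txn 4: debit+=182
Total debits = 639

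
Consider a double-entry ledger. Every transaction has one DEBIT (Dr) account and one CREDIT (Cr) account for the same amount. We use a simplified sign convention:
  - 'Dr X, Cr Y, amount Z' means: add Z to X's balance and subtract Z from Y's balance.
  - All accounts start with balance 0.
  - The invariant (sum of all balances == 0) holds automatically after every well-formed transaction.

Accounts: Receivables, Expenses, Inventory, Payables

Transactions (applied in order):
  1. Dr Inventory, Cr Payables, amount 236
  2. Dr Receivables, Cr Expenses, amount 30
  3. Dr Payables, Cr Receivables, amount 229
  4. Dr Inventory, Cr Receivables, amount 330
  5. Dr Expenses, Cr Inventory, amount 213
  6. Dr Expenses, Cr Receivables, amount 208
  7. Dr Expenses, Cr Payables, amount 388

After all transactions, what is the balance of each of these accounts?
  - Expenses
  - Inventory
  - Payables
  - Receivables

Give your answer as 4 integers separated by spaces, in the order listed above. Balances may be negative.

Answer: 779 353 -395 -737

Derivation:
After txn 1 (Dr Inventory, Cr Payables, amount 236): Inventory=236 Payables=-236
After txn 2 (Dr Receivables, Cr Expenses, amount 30): Expenses=-30 Inventory=236 Payables=-236 Receivables=30
After txn 3 (Dr Payables, Cr Receivables, amount 229): Expenses=-30 Inventory=236 Payables=-7 Receivables=-199
After txn 4 (Dr Inventory, Cr Receivables, amount 330): Expenses=-30 Inventory=566 Payables=-7 Receivables=-529
After txn 5 (Dr Expenses, Cr Inventory, amount 213): Expenses=183 Inventory=353 Payables=-7 Receivables=-529
After txn 6 (Dr Expenses, Cr Receivables, amount 208): Expenses=391 Inventory=353 Payables=-7 Receivables=-737
After txn 7 (Dr Expenses, Cr Payables, amount 388): Expenses=779 Inventory=353 Payables=-395 Receivables=-737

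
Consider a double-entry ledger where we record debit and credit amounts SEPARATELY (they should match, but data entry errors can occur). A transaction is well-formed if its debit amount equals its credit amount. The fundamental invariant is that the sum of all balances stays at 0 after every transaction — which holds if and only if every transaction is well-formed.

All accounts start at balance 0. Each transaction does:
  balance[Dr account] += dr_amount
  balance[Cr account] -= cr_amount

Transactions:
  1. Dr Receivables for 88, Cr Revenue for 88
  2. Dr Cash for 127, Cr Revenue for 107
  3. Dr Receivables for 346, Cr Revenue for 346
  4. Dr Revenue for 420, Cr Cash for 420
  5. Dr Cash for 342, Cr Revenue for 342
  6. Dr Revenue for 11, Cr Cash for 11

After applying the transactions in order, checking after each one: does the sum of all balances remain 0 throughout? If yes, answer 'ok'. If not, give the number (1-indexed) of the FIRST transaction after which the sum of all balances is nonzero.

After txn 1: dr=88 cr=88 sum_balances=0
After txn 2: dr=127 cr=107 sum_balances=20
After txn 3: dr=346 cr=346 sum_balances=20
After txn 4: dr=420 cr=420 sum_balances=20
After txn 5: dr=342 cr=342 sum_balances=20
After txn 6: dr=11 cr=11 sum_balances=20

Answer: 2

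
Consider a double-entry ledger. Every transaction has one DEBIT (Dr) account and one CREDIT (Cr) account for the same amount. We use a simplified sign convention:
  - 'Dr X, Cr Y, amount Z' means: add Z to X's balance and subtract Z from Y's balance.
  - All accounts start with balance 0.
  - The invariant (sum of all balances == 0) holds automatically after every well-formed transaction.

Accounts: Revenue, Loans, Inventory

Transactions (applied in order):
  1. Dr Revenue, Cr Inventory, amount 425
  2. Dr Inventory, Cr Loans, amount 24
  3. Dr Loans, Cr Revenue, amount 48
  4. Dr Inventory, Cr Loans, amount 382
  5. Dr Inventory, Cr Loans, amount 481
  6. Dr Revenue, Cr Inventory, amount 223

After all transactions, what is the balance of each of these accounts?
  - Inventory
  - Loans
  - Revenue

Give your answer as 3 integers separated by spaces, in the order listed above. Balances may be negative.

Answer: 239 -839 600

Derivation:
After txn 1 (Dr Revenue, Cr Inventory, amount 425): Inventory=-425 Revenue=425
After txn 2 (Dr Inventory, Cr Loans, amount 24): Inventory=-401 Loans=-24 Revenue=425
After txn 3 (Dr Loans, Cr Revenue, amount 48): Inventory=-401 Loans=24 Revenue=377
After txn 4 (Dr Inventory, Cr Loans, amount 382): Inventory=-19 Loans=-358 Revenue=377
After txn 5 (Dr Inventory, Cr Loans, amount 481): Inventory=462 Loans=-839 Revenue=377
After txn 6 (Dr Revenue, Cr Inventory, amount 223): Inventory=239 Loans=-839 Revenue=600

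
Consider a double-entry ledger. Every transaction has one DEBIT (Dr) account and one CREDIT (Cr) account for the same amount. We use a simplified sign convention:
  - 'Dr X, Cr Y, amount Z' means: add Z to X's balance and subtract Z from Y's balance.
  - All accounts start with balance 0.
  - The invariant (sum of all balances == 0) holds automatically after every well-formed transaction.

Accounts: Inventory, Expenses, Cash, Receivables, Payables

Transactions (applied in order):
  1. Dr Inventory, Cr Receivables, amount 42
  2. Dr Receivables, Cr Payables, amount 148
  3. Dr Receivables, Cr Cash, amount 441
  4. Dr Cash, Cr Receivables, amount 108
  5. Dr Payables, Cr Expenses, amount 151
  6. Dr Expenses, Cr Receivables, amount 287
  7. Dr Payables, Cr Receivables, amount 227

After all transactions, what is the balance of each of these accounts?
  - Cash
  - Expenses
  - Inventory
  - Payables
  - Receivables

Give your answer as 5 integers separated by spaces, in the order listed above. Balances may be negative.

Answer: -333 136 42 230 -75

Derivation:
After txn 1 (Dr Inventory, Cr Receivables, amount 42): Inventory=42 Receivables=-42
After txn 2 (Dr Receivables, Cr Payables, amount 148): Inventory=42 Payables=-148 Receivables=106
After txn 3 (Dr Receivables, Cr Cash, amount 441): Cash=-441 Inventory=42 Payables=-148 Receivables=547
After txn 4 (Dr Cash, Cr Receivables, amount 108): Cash=-333 Inventory=42 Payables=-148 Receivables=439
After txn 5 (Dr Payables, Cr Expenses, amount 151): Cash=-333 Expenses=-151 Inventory=42 Payables=3 Receivables=439
After txn 6 (Dr Expenses, Cr Receivables, amount 287): Cash=-333 Expenses=136 Inventory=42 Payables=3 Receivables=152
After txn 7 (Dr Payables, Cr Receivables, amount 227): Cash=-333 Expenses=136 Inventory=42 Payables=230 Receivables=-75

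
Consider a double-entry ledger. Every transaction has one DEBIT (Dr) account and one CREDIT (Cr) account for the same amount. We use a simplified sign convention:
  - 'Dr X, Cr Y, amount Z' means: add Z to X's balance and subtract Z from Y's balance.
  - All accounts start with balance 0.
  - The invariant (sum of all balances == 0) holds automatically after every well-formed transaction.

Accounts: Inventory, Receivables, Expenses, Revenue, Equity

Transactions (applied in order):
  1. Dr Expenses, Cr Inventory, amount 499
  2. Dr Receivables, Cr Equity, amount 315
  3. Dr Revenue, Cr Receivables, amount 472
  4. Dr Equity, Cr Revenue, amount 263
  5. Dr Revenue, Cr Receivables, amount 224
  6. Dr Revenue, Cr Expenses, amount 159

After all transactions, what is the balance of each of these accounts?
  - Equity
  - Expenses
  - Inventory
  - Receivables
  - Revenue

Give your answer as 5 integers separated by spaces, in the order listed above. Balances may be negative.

After txn 1 (Dr Expenses, Cr Inventory, amount 499): Expenses=499 Inventory=-499
After txn 2 (Dr Receivables, Cr Equity, amount 315): Equity=-315 Expenses=499 Inventory=-499 Receivables=315
After txn 3 (Dr Revenue, Cr Receivables, amount 472): Equity=-315 Expenses=499 Inventory=-499 Receivables=-157 Revenue=472
After txn 4 (Dr Equity, Cr Revenue, amount 263): Equity=-52 Expenses=499 Inventory=-499 Receivables=-157 Revenue=209
After txn 5 (Dr Revenue, Cr Receivables, amount 224): Equity=-52 Expenses=499 Inventory=-499 Receivables=-381 Revenue=433
After txn 6 (Dr Revenue, Cr Expenses, amount 159): Equity=-52 Expenses=340 Inventory=-499 Receivables=-381 Revenue=592

Answer: -52 340 -499 -381 592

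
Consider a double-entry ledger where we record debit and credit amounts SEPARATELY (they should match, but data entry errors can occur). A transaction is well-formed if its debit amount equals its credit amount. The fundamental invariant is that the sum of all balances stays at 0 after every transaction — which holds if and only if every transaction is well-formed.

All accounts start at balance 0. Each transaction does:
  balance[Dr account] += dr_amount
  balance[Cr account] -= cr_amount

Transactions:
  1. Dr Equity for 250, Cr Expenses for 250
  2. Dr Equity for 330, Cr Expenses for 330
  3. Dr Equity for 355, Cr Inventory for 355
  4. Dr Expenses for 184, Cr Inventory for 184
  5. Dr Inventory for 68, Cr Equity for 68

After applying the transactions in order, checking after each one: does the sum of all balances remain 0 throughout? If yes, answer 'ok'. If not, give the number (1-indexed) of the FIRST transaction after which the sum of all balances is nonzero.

Answer: ok

Derivation:
After txn 1: dr=250 cr=250 sum_balances=0
After txn 2: dr=330 cr=330 sum_balances=0
After txn 3: dr=355 cr=355 sum_balances=0
After txn 4: dr=184 cr=184 sum_balances=0
After txn 5: dr=68 cr=68 sum_balances=0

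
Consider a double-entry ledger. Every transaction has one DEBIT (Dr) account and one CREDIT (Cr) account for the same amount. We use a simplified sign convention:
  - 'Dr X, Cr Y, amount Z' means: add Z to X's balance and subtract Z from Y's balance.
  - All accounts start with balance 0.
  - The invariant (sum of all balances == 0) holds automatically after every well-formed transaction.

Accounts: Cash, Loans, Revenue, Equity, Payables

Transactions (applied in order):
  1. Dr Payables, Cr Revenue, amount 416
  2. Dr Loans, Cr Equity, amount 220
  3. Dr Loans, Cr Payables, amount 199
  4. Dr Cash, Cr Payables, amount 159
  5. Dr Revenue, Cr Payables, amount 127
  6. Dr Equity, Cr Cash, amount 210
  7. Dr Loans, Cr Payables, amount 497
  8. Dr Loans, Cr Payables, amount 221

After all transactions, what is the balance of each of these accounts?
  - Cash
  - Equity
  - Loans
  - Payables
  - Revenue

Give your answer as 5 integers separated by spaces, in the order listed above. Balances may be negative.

After txn 1 (Dr Payables, Cr Revenue, amount 416): Payables=416 Revenue=-416
After txn 2 (Dr Loans, Cr Equity, amount 220): Equity=-220 Loans=220 Payables=416 Revenue=-416
After txn 3 (Dr Loans, Cr Payables, amount 199): Equity=-220 Loans=419 Payables=217 Revenue=-416
After txn 4 (Dr Cash, Cr Payables, amount 159): Cash=159 Equity=-220 Loans=419 Payables=58 Revenue=-416
After txn 5 (Dr Revenue, Cr Payables, amount 127): Cash=159 Equity=-220 Loans=419 Payables=-69 Revenue=-289
After txn 6 (Dr Equity, Cr Cash, amount 210): Cash=-51 Equity=-10 Loans=419 Payables=-69 Revenue=-289
After txn 7 (Dr Loans, Cr Payables, amount 497): Cash=-51 Equity=-10 Loans=916 Payables=-566 Revenue=-289
After txn 8 (Dr Loans, Cr Payables, amount 221): Cash=-51 Equity=-10 Loans=1137 Payables=-787 Revenue=-289

Answer: -51 -10 1137 -787 -289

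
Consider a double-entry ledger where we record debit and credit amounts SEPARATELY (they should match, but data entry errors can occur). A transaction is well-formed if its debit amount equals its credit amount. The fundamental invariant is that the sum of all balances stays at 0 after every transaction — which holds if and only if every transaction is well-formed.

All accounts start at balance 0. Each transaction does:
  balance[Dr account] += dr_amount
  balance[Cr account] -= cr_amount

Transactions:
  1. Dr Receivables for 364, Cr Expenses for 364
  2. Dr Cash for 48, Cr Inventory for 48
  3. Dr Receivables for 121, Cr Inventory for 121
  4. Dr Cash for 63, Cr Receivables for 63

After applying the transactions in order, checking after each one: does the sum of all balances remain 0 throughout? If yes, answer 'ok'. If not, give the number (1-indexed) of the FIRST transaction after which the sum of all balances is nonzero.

After txn 1: dr=364 cr=364 sum_balances=0
After txn 2: dr=48 cr=48 sum_balances=0
After txn 3: dr=121 cr=121 sum_balances=0
After txn 4: dr=63 cr=63 sum_balances=0

Answer: ok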